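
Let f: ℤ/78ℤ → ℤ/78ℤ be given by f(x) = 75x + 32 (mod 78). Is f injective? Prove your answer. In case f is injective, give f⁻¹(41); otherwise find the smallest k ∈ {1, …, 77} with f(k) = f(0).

26

Recall: f is injective if f(a) = f(b) implies a = b.
We have gcd(75, 78) = 3 > 1. Taking a = 0 and b = 26: f(0) = 32 and f(26) = 75·26 + 32 = 1982 ≡ 32 (mod 78).
So f(0) = f(26) while 0 ≠ 26, thus f is not injective.
Since f is not injective, we find the least positive k with f(k) = f(0): this means 75k ≡ 0 (mod 78), i.e. 78 ∣ 75k. Since gcd(75, 78) = 3, dividing through by 3 this holds exactly when 26 ∣ 25k, and as gcd(25, 26) = 1, exactly when 26 ∣ k.
The smallest positive such k is 26.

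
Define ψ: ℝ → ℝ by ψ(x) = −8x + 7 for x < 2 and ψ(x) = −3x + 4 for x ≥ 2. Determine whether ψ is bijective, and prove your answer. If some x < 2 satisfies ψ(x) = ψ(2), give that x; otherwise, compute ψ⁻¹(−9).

9/8

Both pieces are strictly decreasing (slopes −8 and −3), so each is injective on its own interval.
The left piece maps (−∞, 2) onto (−9, ∞); the right piece maps [2, ∞) onto (−∞, −2].
These images overlap. In particular ψ(2) = −2 (right piece), and solving −8x + 7 = −2 on the left piece gives x = 9/8 < 2.
So ψ(9/8) = ψ(2) with 9/8 ≠ 2, and ψ is not injective, hence not bijective. This x = 9/8 is the requested value below 2.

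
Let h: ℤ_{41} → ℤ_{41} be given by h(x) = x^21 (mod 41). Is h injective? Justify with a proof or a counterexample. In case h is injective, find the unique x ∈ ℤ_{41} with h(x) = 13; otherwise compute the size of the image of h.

Since 41 is prime, the nonzero elements of ℤ_{41} form a cyclic group of order 40.
As gcd(21, 40) = 1, raising to the 21st power is a bijection on this group: if u^21 ≡ v^21 then (uv^{−1})^21 = 1, and the only element of order dividing gcd(21, 40) = 1 is 1, so u = v.
With h(0) = 0 this makes h injective on all of ℤ_{41}, hence bijective (finite equal-size domain and codomain). In particular h is injective.
Since h is injective, we find the preimage of 13. The inverse of x ↦ x^21 on (ℤ_{41})^× is x ↦ x^21, because 21·21 = 441 = 11·40 + 1 ≡ 1 (mod 40) and x^{40} = 1 for x ≠ 0 (Fermat). So h⁻¹(13) = 13^21 mod 41.
Repeated squaring mod 41: 13^1 ≡ 13, 13^2 ≡ 13² = 169 ≡ 5, 13^4 ≡ 5² = 25, 13^8 ≡ 25² = 625 ≡ 10, 13^16 ≡ 10² = 100 ≡ 18. Since 21 = 16 + 4 + 1, 13^21 ≡ 18·25·13: 18·25 = 450 ≡ 40, then 40·13 = 520 ≡ 28. So 13^21 ≡ 28 (mod 41).
Hence h⁻¹(13) = 28.

28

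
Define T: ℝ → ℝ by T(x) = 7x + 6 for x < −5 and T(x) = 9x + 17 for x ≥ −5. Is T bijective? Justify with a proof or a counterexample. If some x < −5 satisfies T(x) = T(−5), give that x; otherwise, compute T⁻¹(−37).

Both pieces are strictly increasing (slopes 7 and 9), so each is injective on its own interval.
The left piece maps (−∞, −5) onto (−∞, −29); the right piece maps [−5, ∞) onto [−28, ∞).
The images leave a gap (−29 has no preimage), so T is not surjective, hence not bijective.
Because the two images are disjoint, no x < −5 has T(x) = T(−5), so we compute T⁻¹(−37): −37 lies in (−∞, −29), so solve 7x + 6 = −37: x = (−37 − 6)/7 = −43/7.

-43/7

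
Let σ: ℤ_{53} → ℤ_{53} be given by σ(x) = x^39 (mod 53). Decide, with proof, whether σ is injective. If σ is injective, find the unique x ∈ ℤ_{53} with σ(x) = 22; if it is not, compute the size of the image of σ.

5

σ(2): Repeated squaring mod 53: 2^1 ≡ 2, 2^2 ≡ 2² = 4, 2^4 ≡ 4² = 16, 2^8 ≡ 16² = 256 ≡ 44, 2^16 ≡ 44² = 1936 ≡ 28, 2^32 ≡ 28² = 784 ≡ 42. Since 39 = 32 + 4 + 2 + 1, 2^39 ≡ 42·16·4·2: 42·16 = 672 ≡ 36, then 36·4 = 144 ≡ 38, then 38·2 = 76 ≡ 23. So 2^39 ≡ 23 (mod 53).
σ(3): Repeated squaring mod 53: 3^1 ≡ 3, 3^2 ≡ 3² = 9, 3^4 ≡ 9² = 81 ≡ 28, 3^8 ≡ 28² = 784 ≡ 42, 3^16 ≡ 42² = 1764 ≡ 15, 3^32 ≡ 15² = 225 ≡ 13. Since 39 = 32 + 4 + 2 + 1, 3^39 ≡ 13·28·9·3: 13·28 = 364 ≡ 46, then 46·9 = 414 ≡ 43, then 43·3 = 129 ≡ 23. So 3^39 ≡ 23 (mod 53).
So σ(2) = σ(3) = 23 while 2 ≠ 3, so σ is not injective.
Since σ is not injective, we determine |image(σ)|. Computing x^39 mod 53 for each x (by repeated squaring, reducing mod 53 at every step), the values σ(0), σ(1), …, σ(52) are: 0, 1, 23, 23, 52, 30, 52, 52, 30, 52, 1, 52, 30, 1, 30, 1, 1, 52, 30, 23, 23, 30, 30, 30, 1, 52, 23, 30, 1, 52, 23, 23, 23, 30, 30, 23, 1, 52, 52, 23, 52, 23, 1, 52, 1, 23, 1, 1, 23, 1, 30, 30, 52.
The distinct values are {0, 1, 23, 30, 52}; there are 5 of them.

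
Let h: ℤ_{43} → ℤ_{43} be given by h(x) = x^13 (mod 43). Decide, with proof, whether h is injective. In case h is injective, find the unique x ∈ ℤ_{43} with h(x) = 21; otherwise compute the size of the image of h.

Since 43 is prime, the nonzero elements of ℤ_{43} form a cyclic group of order 42.
As gcd(13, 42) = 1, raising to the 13th power is a bijection on this group: if s^13 ≡ t^13 then (st^{−1})^13 = 1, and the only element of order dividing gcd(13, 42) = 1 is 1, so s = t.
With h(0) = 0 this makes h injective on all of ℤ_{43}, hence bijective (finite equal-size domain and codomain). In particular h is injective.
Since h is injective, we find the preimage of 21. The inverse of x ↦ x^13 on (ℤ_{43})^× is x ↦ x^13, because 13·13 = 169 = 4·42 + 1 ≡ 1 (mod 42) and x^{42} = 1 for x ≠ 0 (Fermat). So h⁻¹(21) = 21^13 mod 43.
Repeated squaring mod 43: 21^1 ≡ 21, 21^2 ≡ 21² = 441 ≡ 11, 21^4 ≡ 11² = 121 ≡ 35, 21^8 ≡ 35² = 1225 ≡ 21. Since 13 = 8 + 4 + 1, 21^13 ≡ 21·35·21: 21·35 = 735 ≡ 4, then 4·21 = 84 ≡ 41. So 21^13 ≡ 41 (mod 43).
Hence h⁻¹(21) = 41.

41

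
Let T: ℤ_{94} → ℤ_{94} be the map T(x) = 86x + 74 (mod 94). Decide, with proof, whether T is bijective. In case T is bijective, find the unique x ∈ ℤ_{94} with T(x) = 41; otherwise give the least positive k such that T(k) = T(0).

47

We have gcd(86, 94) = 2 > 1. Taking u = 0 and v = 47: T(0) = 74 and T(47) = 86·47 + 74 = 4116 ≡ 74 (mod 94).
So T(0) = T(47) while 0 ≠ 47, hence T is not injective, hence not bijective.
Since T is not bijective, we find the least positive k with T(k) = T(0): this means 86k ≡ 0 (mod 94), i.e. 94 ∣ 86k. Since gcd(86, 94) = 2, dividing through by 2 this holds exactly when 47 ∣ 43k, and as gcd(43, 47) = 1, exactly when 47 ∣ k.
The smallest positive such k is 47.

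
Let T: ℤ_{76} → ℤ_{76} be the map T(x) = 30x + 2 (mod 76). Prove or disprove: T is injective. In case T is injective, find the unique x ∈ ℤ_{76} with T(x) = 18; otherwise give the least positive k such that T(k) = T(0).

38

We have gcd(30, 76) = 2 > 1. Taking s = 0 and t = 38: T(0) = 2 and T(38) = 30·38 + 2 = 1142 ≡ 2 (mod 76).
So T(0) = T(38) while 0 ≠ 38, therefore T is not injective.
Since T is not injective, we find the least positive k with T(k) = T(0): this means 30k ≡ 0 (mod 76), i.e. 76 ∣ 30k. Since gcd(30, 76) = 2, dividing through by 2 this holds exactly when 38 ∣ 15k, and as gcd(15, 38) = 1, exactly when 38 ∣ k.
The smallest positive such k is 38.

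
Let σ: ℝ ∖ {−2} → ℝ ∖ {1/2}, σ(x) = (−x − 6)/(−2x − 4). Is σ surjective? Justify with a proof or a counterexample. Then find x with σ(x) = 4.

For any y ≠ 1/2, solving y(−2x − 4) = −x − 6 for x gives a well-defined x ≠ −2. So σ is surjective.
Solving σ(x) = 4: cross-multiplying gives −x − 6 = 4(−2x − 4), which rearranges to 7x = −10, so x = −10/7.

-10/7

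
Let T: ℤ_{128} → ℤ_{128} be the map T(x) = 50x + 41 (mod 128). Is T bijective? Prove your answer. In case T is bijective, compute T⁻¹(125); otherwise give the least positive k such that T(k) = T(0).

Recall: T is injective when T(a) = T(b) forces a = b.
We have gcd(50, 128) = 2 > 1. Taking a = 0 and b = 64: T(0) = 41 and T(64) = 50·64 + 41 = 3241 ≡ 41 (mod 128).
So T(0) = T(64) while 0 ≠ 64, therefore T is not injective, hence not bijective.
Since T is not bijective, we find the least positive k with T(k) = T(0): this means 50k ≡ 0 (mod 128), i.e. 128 ∣ 50k. Since gcd(50, 128) = 2, dividing through by 2 this holds exactly when 64 ∣ 25k, and as gcd(25, 64) = 1, exactly when 64 ∣ k.
The smallest positive such k is 64.

64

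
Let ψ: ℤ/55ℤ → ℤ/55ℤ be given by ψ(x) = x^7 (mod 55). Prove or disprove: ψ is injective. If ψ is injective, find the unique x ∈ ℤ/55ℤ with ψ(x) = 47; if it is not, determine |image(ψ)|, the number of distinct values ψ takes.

38

Computing x^7 mod 55 for each x (by repeated squaring, reducing mod 55 at every step), the values ψ(0), ψ(1), …, ψ(54) are: 0, 1, 18, 42, 49, 25, 41, 28, 2, 4, 10, 11, 23, 7, 9, 5, 36, 8, 17, 24, 15, 21, 33, 12, 29, 20, 16, 3, 52, 39, 35, 26, 43, 22, 34, 40, 31, 38, 47, 19, 50, 46, 48, 32, 44, 45, 51, 53, 27, 14, 30, 6, 13, 37, 54.
Every element of ℤ/55ℤ appears exactly once in this list, so ψ is a bijection, and in particular injective.
Since ψ is injective, we read off the preimage of 47 from the same table: ψ(38) = 47, so ψ⁻¹(47) = 38.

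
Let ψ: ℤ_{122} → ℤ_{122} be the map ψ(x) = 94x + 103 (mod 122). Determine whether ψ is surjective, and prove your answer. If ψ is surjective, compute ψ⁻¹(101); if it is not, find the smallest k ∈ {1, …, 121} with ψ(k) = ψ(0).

Since gcd(94, 122) = 2, we have 94x ≡ 0 (mod 2) for all x, so ψ(x) ≡ 1 (mod 2).
But 0 ≢ 1 (mod 2), so 0 ∈ ℤ_{122} has no preimage. Thus ψ is not surjective.
Since ψ is not surjective, we find the least positive k with ψ(k) = ψ(0): this means 94k ≡ 0 (mod 122), i.e. 122 ∣ 94k. Since gcd(94, 122) = 2, dividing through by 2 this holds exactly when 61 ∣ 47k, and as gcd(47, 61) = 1, exactly when 61 ∣ k.
The smallest positive such k is 61.

61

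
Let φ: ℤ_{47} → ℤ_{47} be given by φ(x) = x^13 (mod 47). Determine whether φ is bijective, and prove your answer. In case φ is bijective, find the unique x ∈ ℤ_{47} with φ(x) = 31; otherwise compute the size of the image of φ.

Since 47 is prime, the nonzero elements of ℤ_{47} form a cyclic group of order 46.
As gcd(13, 46) = 1, raising to the 13th power is a bijection on this group: if a^13 ≡ b^13 then (ab^{−1})^13 = 1, and the only element of order dividing gcd(13, 46) = 1 is 1, so a = b.
With φ(0) = 0 this makes φ injective on all of ℤ_{47}, hence bijective (finite equal-size domain and codomain). In particular φ is bijective.
Since φ is bijective, we find the preimage of 31. The inverse of x ↦ x^13 on (ℤ_{47})^× is x ↦ x^39, because 13·39 = 507 = 11·46 + 1 ≡ 1 (mod 46) and x^{46} = 1 for x ≠ 0 (Fermat). So φ⁻¹(31) = 31^39 mod 47.
Repeated squaring mod 47: 31^1 ≡ 31, 31^2 ≡ 31² = 961 ≡ 21, 31^4 ≡ 21² = 441 ≡ 18, 31^8 ≡ 18² = 324 ≡ 42, 31^16 ≡ 42² = 1764 ≡ 25, 31^32 ≡ 25² = 625 ≡ 14. Since 39 = 32 + 4 + 2 + 1, 31^39 ≡ 14·18·21·31: 14·18 = 252 ≡ 17, then 17·21 = 357 ≡ 28, then 28·31 = 868 ≡ 22. So 31^39 ≡ 22 (mod 47).
Hence φ⁻¹(31) = 22.

22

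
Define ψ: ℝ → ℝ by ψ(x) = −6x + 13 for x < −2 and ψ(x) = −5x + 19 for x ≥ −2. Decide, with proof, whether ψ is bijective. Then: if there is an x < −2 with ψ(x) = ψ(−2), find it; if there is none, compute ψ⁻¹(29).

Both pieces are strictly decreasing (slopes −6 and −5), so each is injective on its own interval.
The left piece maps (−∞, −2) onto (25, ∞); the right piece maps [−2, ∞) onto (−∞, 29].
These images overlap. In particular ψ(−2) = 29 (right piece), and solving −6x + 13 = 29 on the left piece gives x = −8/3 < −2.
So ψ(−8/3) = ψ(−2) with −8/3 ≠ −2, and ψ is not injective, hence not bijective. This x = −8/3 is the requested value below −2.

-8/3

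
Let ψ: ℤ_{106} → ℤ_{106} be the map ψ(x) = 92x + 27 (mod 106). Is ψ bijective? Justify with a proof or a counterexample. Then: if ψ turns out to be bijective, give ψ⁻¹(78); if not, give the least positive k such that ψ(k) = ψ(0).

53

We have gcd(92, 106) = 2 > 1. Taking a = 0 and b = 53: ψ(0) = 27 and ψ(53) = 92·53 + 27 = 4903 ≡ 27 (mod 106).
So ψ(0) = ψ(53) while 0 ≠ 53, so ψ is not injective, hence not bijective.
Since ψ is not bijective, we find the least positive k with ψ(k) = ψ(0): this means 92k ≡ 0 (mod 106), i.e. 106 ∣ 92k. Since gcd(92, 106) = 2, dividing through by 2 this holds exactly when 53 ∣ 46k, and as gcd(46, 53) = 1, exactly when 53 ∣ k.
The smallest positive such k is 53.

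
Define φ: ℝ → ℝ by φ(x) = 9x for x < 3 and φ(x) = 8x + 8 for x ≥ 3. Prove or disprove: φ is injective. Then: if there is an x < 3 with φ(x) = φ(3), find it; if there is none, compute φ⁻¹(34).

13/4

Both pieces are strictly increasing (slopes 9 and 8), so each is injective on its own interval.
The left piece maps (−∞, 3) onto (−∞, 27); the right piece maps [3, ∞) onto [32, ∞).
These images are disjoint, so no value is attained by both pieces. So φ is injective.
Because the two images are disjoint, no x < 3 has φ(x) = φ(3), so we compute φ⁻¹(34): 34 lies in [32, ∞), so solve 8x + 8 = 34: x = (34 − 8)/8 = 13/4.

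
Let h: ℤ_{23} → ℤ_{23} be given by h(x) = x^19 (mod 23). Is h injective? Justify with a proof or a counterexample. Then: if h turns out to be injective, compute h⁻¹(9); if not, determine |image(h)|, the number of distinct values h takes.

Since 23 is prime, the nonzero elements of ℤ_{23} form a cyclic group of order 22.
As gcd(19, 22) = 1, raising to the 19th power is a bijection on this group: if x_1^19 ≡ x_2^19 then (x_1x_2^{−1})^19 = 1, and the only element of order dividing gcd(19, 22) = 1 is 1, so x_1 = x_2.
With h(0) = 0 this makes h injective on all of ℤ_{23}, hence bijective (finite equal-size domain and codomain). In particular h is injective.
Since h is injective, we find the preimage of 9. The inverse of x ↦ x^19 on (ℤ_{23})^× is x ↦ x^7, because 19·7 = 133 = 6·22 + 1 ≡ 1 (mod 22) and x^{22} = 1 for x ≠ 0 (Fermat). So h⁻¹(9) = 9^7 mod 23.
Repeated squaring mod 23: 9^1 ≡ 9, 9^2 ≡ 9² = 81 ≡ 12, 9^4 ≡ 12² = 144 ≡ 6. Since 7 = 4 + 2 + 1, 9^7 ≡ 6·12·9: 6·12 = 72 ≡ 3, then 3·9 = 27 ≡ 4. So 9^7 ≡ 4 (mod 23).
Hence h⁻¹(9) = 4.

4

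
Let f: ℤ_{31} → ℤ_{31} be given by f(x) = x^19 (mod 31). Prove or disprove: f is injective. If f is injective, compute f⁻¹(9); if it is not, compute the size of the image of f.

Since 31 is prime, the nonzero elements of ℤ_{31} form a cyclic group of order 30.
As gcd(19, 30) = 1, raising to the 19th power is a bijection on this group: if x_1^19 ≡ x_2^19 then (x_1x_2^{−1})^19 = 1, and the only element of order dividing gcd(19, 30) = 1 is 1, so x_1 = x_2.
With f(0) = 0 this makes f injective on all of ℤ_{31}, hence bijective (finite equal-size domain and codomain). In particular f is injective.
Since f is injective, we find the preimage of 9. The inverse of x ↦ x^19 on (ℤ_{31})^× is x ↦ x^19, because 19·19 = 361 = 12·30 + 1 ≡ 1 (mod 30) and x^{30} = 1 for x ≠ 0 (Fermat). So f⁻¹(9) = 9^19 mod 31.
Repeated squaring mod 31: 9^1 ≡ 9, 9^2 ≡ 9² = 81 ≡ 19, 9^4 ≡ 19² = 361 ≡ 20, 9^8 ≡ 20² = 400 ≡ 28, 9^16 ≡ 28² = 784 ≡ 9. Since 19 = 16 + 2 + 1, 9^19 ≡ 9·19·9: 9·19 = 171 ≡ 16, then 16·9 = 144 ≡ 20. So 9^19 ≡ 20 (mod 31).
Hence f⁻¹(9) = 20.

20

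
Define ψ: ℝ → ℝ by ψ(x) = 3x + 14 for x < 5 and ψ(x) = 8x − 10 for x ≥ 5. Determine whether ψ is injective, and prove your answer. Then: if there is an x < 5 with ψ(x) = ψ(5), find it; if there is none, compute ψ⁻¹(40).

25/4

Both pieces are strictly increasing (slopes 3 and 8), so each is injective on its own interval.
The left piece maps (−∞, 5) onto (−∞, 29); the right piece maps [5, ∞) onto [30, ∞).
These images are disjoint, so no value is attained by both pieces. Thus ψ is injective.
Because the two images are disjoint, no x < 5 has ψ(x) = ψ(5), so we compute ψ⁻¹(40): 40 lies in [30, ∞), so solve 8x − 10 = 40: x = (40 + 10)/8 = 25/4.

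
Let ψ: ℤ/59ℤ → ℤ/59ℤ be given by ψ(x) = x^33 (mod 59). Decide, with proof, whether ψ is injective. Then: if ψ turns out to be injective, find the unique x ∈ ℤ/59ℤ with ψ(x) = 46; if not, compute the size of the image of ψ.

16

Since 59 is prime, the nonzero elements of ℤ/59ℤ form a cyclic group of order 58.
As gcd(33, 58) = 1, raising to the 33rd power is a bijection on this group: if s^33 ≡ t^33 then (st^{−1})^33 = 1, and the only element of order dividing gcd(33, 58) = 1 is 1, so s = t.
With ψ(0) = 0 this makes ψ injective on all of ℤ/59ℤ, hence bijective (finite equal-size domain and codomain). In particular ψ is injective.
Since ψ is injective, we find the preimage of 46. The inverse of x ↦ x^33 on (ℤ/59ℤ)^× is x ↦ x^51, because 33·51 = 1683 = 29·58 + 1 ≡ 1 (mod 58) and x^{58} = 1 for x ≠ 0 (Fermat). So ψ⁻¹(46) = 46^51 mod 59.
Repeated squaring mod 59: 46^1 ≡ 46, 46^2 ≡ 46² = 2116 ≡ 51, 46^4 ≡ 51² = 2601 ≡ 5, 46^8 ≡ 5² = 25, 46^16 ≡ 25² = 625 ≡ 35, 46^32 ≡ 35² = 1225 ≡ 45. Since 51 = 32 + 16 + 2 + 1, 46^51 ≡ 45·35·51·46: 45·35 = 1575 ≡ 41, then 41·51 = 2091 ≡ 26, then 26·46 = 1196 ≡ 16. So 46^51 ≡ 16 (mod 59).
Hence ψ⁻¹(46) = 16.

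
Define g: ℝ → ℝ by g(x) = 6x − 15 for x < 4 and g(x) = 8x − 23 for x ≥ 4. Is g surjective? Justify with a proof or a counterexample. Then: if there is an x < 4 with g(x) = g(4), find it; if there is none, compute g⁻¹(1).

Both pieces are strictly increasing (slopes 6 and 8), so each is injective on its own interval.
The left piece maps (−∞, 4) onto (−∞, 9); the right piece maps [4, ∞) onto [9, ∞).
These images together cover ℝ, so g is surjective.
Because the two images are disjoint, no x < 4 has g(x) = g(4), so we compute g⁻¹(1): 1 lies in (−∞, 9), so solve 6x − 15 = 1: x = (1 + 15)/6 = 8/3.

8/3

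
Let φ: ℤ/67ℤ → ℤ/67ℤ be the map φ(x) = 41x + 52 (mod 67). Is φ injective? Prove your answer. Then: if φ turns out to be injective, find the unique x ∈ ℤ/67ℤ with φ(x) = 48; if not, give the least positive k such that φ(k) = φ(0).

62

If φ(x_1) = φ(x_2), then 41x_1 ≡ 41x_2 (mod 67). Because gcd(41, 67) = 1, we may cancel 41 to get x_1 ≡ x_2 (mod 67).
Thus φ is injective.
We now compute 41⁻¹ mod 67 explicitly. Euclid's algorithm: 67 = 1·41 + 26, 41 = 1·26 + 15, 26 = 1·15 + 11, 15 = 1·11 + 4, 11 = 2·4 + 3, 4 = 1·3 + 1; back-substituting gives 1 = 18·41 − 11·67, so 41⁻¹ ≡ 18 (mod 67).
Since φ is injective, we compute φ⁻¹(48): solve 41x + 52 ≡ 48 (mod 67), i.e. 41x ≡ 63 (mod 67).
Multiplying by 41⁻¹ = 18 gives x ≡ 18·63 = 1134 = 16·67 + 62 ≡ 62 (mod 67).
Check: φ(62) = 41·62 + 52 = 2594 = 38·67 + 48 ≡ 48 (mod 67).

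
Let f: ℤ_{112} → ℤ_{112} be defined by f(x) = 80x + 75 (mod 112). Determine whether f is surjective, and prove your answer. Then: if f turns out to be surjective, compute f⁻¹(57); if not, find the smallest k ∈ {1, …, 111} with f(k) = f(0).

7

Since gcd(80, 112) = 16, we have 80x ≡ 0 (mod 16) for all x, so f(x) ≡ 11 (mod 16).
But 0 ≢ 11 (mod 16), so 0 ∈ ℤ_{112} has no preimage. Therefore f is not surjective.
Since f is not surjective, we find the least positive k with f(k) = f(0): this means 80k ≡ 0 (mod 112), i.e. 112 ∣ 80k. Since gcd(80, 112) = 16, dividing through by 16 this holds exactly when 7 ∣ 5k, and as gcd(5, 7) = 1, exactly when 7 ∣ k.
The smallest positive such k is 7.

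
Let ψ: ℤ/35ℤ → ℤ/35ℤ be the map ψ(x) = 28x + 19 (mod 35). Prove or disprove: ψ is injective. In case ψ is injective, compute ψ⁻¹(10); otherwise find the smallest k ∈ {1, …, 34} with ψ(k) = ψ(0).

5

We have gcd(28, 35) = 7 > 1. Taking a = 0 and b = 5: ψ(0) = 19 and ψ(5) = 28·5 + 19 = 159 ≡ 19 (mod 35).
So ψ(0) = ψ(5) while 0 ≠ 5, so ψ is not injective.
Since ψ is not injective, we find the least positive k with ψ(k) = ψ(0): this means 28k ≡ 0 (mod 35), i.e. 35 ∣ 28k. Since gcd(28, 35) = 7, dividing through by 7 this holds exactly when 5 ∣ 4k, and as gcd(4, 5) = 1, exactly when 5 ∣ k.
The smallest positive such k is 5.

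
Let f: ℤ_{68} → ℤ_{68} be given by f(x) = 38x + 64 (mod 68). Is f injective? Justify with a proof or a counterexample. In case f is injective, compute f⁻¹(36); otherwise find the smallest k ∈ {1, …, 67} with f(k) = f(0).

We have gcd(38, 68) = 2 > 1. Taking a = 0 and b = 34: f(0) = 64 and f(34) = 38·34 + 64 = 1356 ≡ 64 (mod 68).
So f(0) = f(34) while 0 ≠ 34, therefore f is not injective.
Since f is not injective, we find the least positive k with f(k) = f(0): this means 38k ≡ 0 (mod 68), i.e. 68 ∣ 38k. Since gcd(38, 68) = 2, dividing through by 2 this holds exactly when 34 ∣ 19k, and as gcd(19, 34) = 1, exactly when 34 ∣ k.
The smallest positive such k is 34.

34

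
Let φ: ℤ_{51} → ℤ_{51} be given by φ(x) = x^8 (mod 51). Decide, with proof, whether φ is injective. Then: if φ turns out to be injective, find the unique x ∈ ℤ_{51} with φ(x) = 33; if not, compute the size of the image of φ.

φ(1) = 1^8 = 1.
φ(2): Repeated squaring mod 51: 2^1 ≡ 2, 2^2 ≡ 2² = 4, 2^4 ≡ 4² = 16, 2^8 ≡ 16² = 256 ≡ 1. So 2^8 ≡ 1 (mod 51).
So φ(1) = φ(2) = 1 while 1 ≠ 2, therefore φ is not injective.
Since φ is not injective, we determine |image(φ)|. Computing x^8 mod 51 for each x (by repeated squaring, reducing mod 51 at every step), the values φ(0), φ(1), …, φ(50) are: 0, 1, 1, 33, 1, 16, 33, 16, 1, 18, 16, 16, 33, 1, 16, 18, 1, 34, 18, 1, 16, 18, 16, 16, 33, 1, 1, 33, 16, 16, 18, 16, 1, 18, 34, 1, 18, 16, 1, 33, 16, 16, 18, 1, 16, 33, 16, 1, 33, 1, 1.
The distinct values are {0, 1, 16, 18, 33, 34}; there are 6 of them.

6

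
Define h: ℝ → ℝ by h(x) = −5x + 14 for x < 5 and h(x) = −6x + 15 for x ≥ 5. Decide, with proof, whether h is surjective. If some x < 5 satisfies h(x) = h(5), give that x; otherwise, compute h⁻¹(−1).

Both pieces are strictly decreasing (slopes −5 and −6), so each is injective on its own interval.
The left piece maps (−∞, 5) onto (−11, ∞); the right piece maps [5, ∞) onto (−∞, −15].
The union (−11, ∞) ∪ (−∞, −15] omits the interval between −11 and −15; in particular −11 has no preimage. So h is not surjective.
Because the two images are disjoint, no x < 5 has h(x) = h(5), so we compute h⁻¹(−1): −1 lies in (−11, ∞), so solve −5x + 14 = −1: x = (−1 − 14)/(−5) = 3.

3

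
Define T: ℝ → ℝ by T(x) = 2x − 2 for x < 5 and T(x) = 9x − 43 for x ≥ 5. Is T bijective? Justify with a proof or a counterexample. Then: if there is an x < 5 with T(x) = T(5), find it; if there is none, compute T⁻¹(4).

Both pieces are strictly increasing (slopes 2 and 9), so each is injective on its own interval.
The left piece maps (−∞, 5) onto (−∞, 8); the right piece maps [5, ∞) onto [2, ∞).
These images overlap. In particular T(5) = 2 (right piece), and solving 2x − 2 = 2 on the left piece gives x = 2 < 5.
So T(2) = T(5) with 2 ≠ 5, and T is not injective, hence not bijective. This x = 2 is the requested value below 5.

2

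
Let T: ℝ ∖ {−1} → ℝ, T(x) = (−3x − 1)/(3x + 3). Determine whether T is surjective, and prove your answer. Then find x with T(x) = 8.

-25/27

If T(x) = −1, cross-multiplying gives 3(−3x − 1) = −3(3x + 3), which simplifies to −3 = −9 — false.  So −1 has no preimage and T is not surjective.
Solving T(x) = 8: cross-multiplying gives −3x − 1 = 8(3x + 3), which rearranges to −27x = 25, so x = −25/27.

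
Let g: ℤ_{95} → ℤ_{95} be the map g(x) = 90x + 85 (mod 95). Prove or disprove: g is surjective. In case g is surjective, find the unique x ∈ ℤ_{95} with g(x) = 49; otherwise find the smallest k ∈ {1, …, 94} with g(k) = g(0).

19

Recall: surjectivity means every element of the codomain has a preimage under g.
Since gcd(90, 95) = 5, we have 90x ≡ 0 (mod 5) for all x, so g(x) ≡ 0 (mod 5).
But 1 ≢ 0 (mod 5), so 1 ∈ ℤ_{95} has no preimage. Hence g is not surjective.
Since g is not surjective, we find the least positive k with g(k) = g(0): this means 90k ≡ 0 (mod 95), i.e. 95 ∣ 90k. Since gcd(90, 95) = 5, dividing through by 5 this holds exactly when 19 ∣ 18k, and as gcd(18, 19) = 1, exactly when 19 ∣ k.
The smallest positive such k is 19.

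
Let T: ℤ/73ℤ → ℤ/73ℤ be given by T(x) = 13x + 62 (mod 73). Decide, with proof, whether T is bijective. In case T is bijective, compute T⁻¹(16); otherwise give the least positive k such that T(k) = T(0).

By definition, injectivity means: for all a, b in the domain, T(a) = T(b) implies a = b.
If T(a) = T(b), then 13a ≡ 13b (mod 73). Because gcd(13, 73) = 1, we may cancel 13 to get a ≡ b (mod 73).
We now compute 13⁻¹ mod 73 explicitly. Euclid's algorithm: 73 = 5·13 + 8, 13 = 1·8 + 5, 8 = 1·5 + 3, 5 = 1·3 + 2, 3 = 1·2 + 1; back-substituting gives 1 = 45·13 − 8·73, so 13⁻¹ ≡ 45 (mod 73).
Then y ↦ 45(y − 62) is a two-sided inverse to T, so every y ∈ ℤ/73ℤ has a preimage.
Therefore T is bijective.
Since T is bijective, we compute T⁻¹(16): solve 13x + 62 ≡ 16 (mod 73), i.e. 13x ≡ 27 (mod 73).
Multiplying by 13⁻¹ = 45 gives x ≡ 45·27 = 1215 = 16·73 + 47 ≡ 47 (mod 73).
Check: T(47) = 13·47 + 62 = 673 = 9·73 + 16 ≡ 16 (mod 73).

47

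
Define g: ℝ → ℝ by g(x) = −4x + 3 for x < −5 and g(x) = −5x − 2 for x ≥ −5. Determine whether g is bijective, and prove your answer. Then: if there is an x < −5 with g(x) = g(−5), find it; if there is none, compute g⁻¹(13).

-3

Both pieces are strictly decreasing (slopes −4 and −5), so each is injective on its own interval.
The left piece maps (−∞, −5) onto (23, ∞); the right piece maps [−5, ∞) onto (−∞, 23].
Since 23 = 23, the images partition ℝ: g is injective and surjective, hence bijective.
Because the two images are disjoint, no x < −5 has g(x) = g(−5), so we compute g⁻¹(13): 13 lies in (−∞, 23], so solve −5x − 2 = 13: x = (13 + 2)/(−5) = −3.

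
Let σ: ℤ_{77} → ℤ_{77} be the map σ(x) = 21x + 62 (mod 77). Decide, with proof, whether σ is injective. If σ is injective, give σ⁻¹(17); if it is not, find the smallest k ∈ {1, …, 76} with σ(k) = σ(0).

Recall: σ is injective if σ(u) = σ(v) implies u = v.
We have gcd(21, 77) = 7 > 1. Taking u = 0 and v = 11: σ(0) = 62 and σ(11) = 21·11 + 62 = 293 ≡ 62 (mod 77).
So σ(0) = σ(11) while 0 ≠ 11, therefore σ is not injective.
Since σ is not injective, we find the least positive k with σ(k) = σ(0): this means 21k ≡ 0 (mod 77), i.e. 77 ∣ 21k. Since gcd(21, 77) = 7, dividing through by 7 this holds exactly when 11 ∣ 3k, and as gcd(3, 11) = 1, exactly when 11 ∣ k.
The smallest positive such k is 11.

11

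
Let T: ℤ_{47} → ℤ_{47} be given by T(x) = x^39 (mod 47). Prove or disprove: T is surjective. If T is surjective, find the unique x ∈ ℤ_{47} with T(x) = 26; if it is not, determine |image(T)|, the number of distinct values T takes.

Since 47 is prime, the nonzero elements of ℤ_{47} form a cyclic group of order 46.
As gcd(39, 46) = 1, raising to the 39th power is a bijection on this group: if s^39 ≡ t^39 then (st^{−1})^39 = 1, and the only element of order dividing gcd(39, 46) = 1 is 1, so s = t.
With T(0) = 0 this makes T injective on all of ℤ_{47}, hence bijective (finite equal-size domain and codomain). In particular T is surjective.
Since T is surjective, we find the preimage of 26. The inverse of x ↦ x^39 on (ℤ_{47})^× is x ↦ x^13, because 39·13 = 507 = 11·46 + 1 ≡ 1 (mod 46) and x^{46} = 1 for x ≠ 0 (Fermat). So T⁻¹(26) = 26^13 mod 47.
Repeated squaring mod 47: 26^1 ≡ 26, 26^2 ≡ 26² = 676 ≡ 18, 26^4 ≡ 18² = 324 ≡ 42, 26^8 ≡ 42² = 1764 ≡ 25. Since 13 = 8 + 4 + 1, 26^13 ≡ 25·42·26: 25·42 = 1050 ≡ 16, then 16·26 = 416 ≡ 40. So 26^13 ≡ 40 (mod 47).
Hence T⁻¹(26) = 40.

40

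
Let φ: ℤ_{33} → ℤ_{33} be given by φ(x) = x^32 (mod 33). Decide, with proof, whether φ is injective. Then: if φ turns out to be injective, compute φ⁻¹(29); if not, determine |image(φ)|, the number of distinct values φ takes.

φ(4): Repeated squaring mod 33: 4^1 ≡ 4, 4^2 ≡ 4² = 16, 4^4 ≡ 16² = 256 ≡ 25, 4^8 ≡ 25² = 625 ≡ 31, 4^16 ≡ 31² = 961 ≡ 4, 4^32 ≡ 4² = 16. So 4^32 ≡ 16 (mod 33).
φ(7): Repeated squaring mod 33: 7^1 ≡ 7, 7^2 ≡ 7² = 49 ≡ 16, 7^4 ≡ 16² = 256 ≡ 25, 7^8 ≡ 25² = 625 ≡ 31, 7^16 ≡ 31² = 961 ≡ 4, 7^32 ≡ 4² = 16. So 7^32 ≡ 16 (mod 33).
So φ(4) = φ(7) = 16 while 4 ≠ 7, hence φ is not injective.
Since φ is not injective, we determine |image(φ)|. Computing x^32 mod 33 for each x (by repeated squaring, reducing mod 33 at every step), the values φ(0), φ(1), …, φ(32) are: 0, 1, 4, 9, 16, 25, 3, 16, 31, 15, 1, 22, 12, 4, 31, 27, 25, 25, 27, 31, 4, 12, 22, 1, 15, 31, 16, 3, 25, 16, 9, 4, 1.
The distinct values are {0, 1, 3, 4, 9, 12, 15, 16, 22, 25, 27, 31}; there are 12 of them.

12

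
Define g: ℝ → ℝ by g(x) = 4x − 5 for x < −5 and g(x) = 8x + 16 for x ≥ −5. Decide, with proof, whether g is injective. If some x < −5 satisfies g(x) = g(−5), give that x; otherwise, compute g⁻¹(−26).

Both pieces are strictly increasing (slopes 4 and 8), so each is injective on its own interval.
The left piece maps (−∞, −5) onto (−∞, −25); the right piece maps [−5, ∞) onto [−24, ∞).
These images are disjoint, so no value is attained by both pieces. So g is injective.
Because the two images are disjoint, no x < −5 has g(x) = g(−5), so we compute g⁻¹(−26): −26 lies in (−∞, −25), so solve 4x − 5 = −26: x = (−26 + 5)/4 = −21/4.

-21/4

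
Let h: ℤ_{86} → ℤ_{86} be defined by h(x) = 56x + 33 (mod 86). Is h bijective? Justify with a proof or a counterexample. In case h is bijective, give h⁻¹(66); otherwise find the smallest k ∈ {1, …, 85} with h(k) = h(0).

43

By definition, h is injective when h(a) = h(b) forces a = b.
We have gcd(56, 86) = 2 > 1. Taking a = 0 and b = 43: h(0) = 33 and h(43) = 56·43 + 33 = 2441 ≡ 33 (mod 86).
So h(0) = h(43) while 0 ≠ 43, so h is not injective, hence not bijective.
Since h is not bijective, we find the least positive k with h(k) = h(0): this means 56k ≡ 0 (mod 86), i.e. 86 ∣ 56k. Since gcd(56, 86) = 2, dividing through by 2 this holds exactly when 43 ∣ 28k, and as gcd(28, 43) = 1, exactly when 43 ∣ k.
The smallest positive such k is 43.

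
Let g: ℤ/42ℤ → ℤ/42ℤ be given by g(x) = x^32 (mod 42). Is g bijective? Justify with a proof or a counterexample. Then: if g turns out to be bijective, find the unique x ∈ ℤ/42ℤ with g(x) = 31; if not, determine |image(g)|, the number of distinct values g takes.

16

g(4): Repeated squaring mod 42: 4^1 ≡ 4, 4^2 ≡ 4² = 16, 4^4 ≡ 16² = 256 ≡ 4, 4^8 ≡ 4² = 16, 4^16 ≡ 16² = 256 ≡ 4, 4^32 ≡ 4² = 16. So 4^32 ≡ 16 (mod 42).
g(10): Repeated squaring mod 42: 10^1 ≡ 10, 10^2 ≡ 10² = 100 ≡ 16, 10^4 ≡ 16² = 256 ≡ 4, 10^8 ≡ 4² = 16, 10^16 ≡ 16² = 256 ≡ 4, 10^32 ≡ 4² = 16. So 10^32 ≡ 16 (mod 42).
So g(4) = g(10) = 16 while 4 ≠ 10, thus g is not injective, hence not bijective.
Since g is not bijective, we determine |image(g)|. Computing x^32 mod 42 for each x (by repeated squaring, reducing mod 42 at every step), the values g(0), g(1), …, g(41) are: 0, 1, 4, 9, 16, 25, 36, 7, 22, 39, 16, 37, 18, 1, 28, 15, 4, 37, 30, 25, 22, 21, 22, 25, 30, 37, 4, 15, 28, 1, 18, 37, 16, 39, 22, 7, 36, 25, 16, 9, 4, 1.
The distinct values are {0, 1, 4, 7, 9, 15, 16, 18, 21, 22, 25, 28, 30, 36, 37, 39}; there are 16 of them.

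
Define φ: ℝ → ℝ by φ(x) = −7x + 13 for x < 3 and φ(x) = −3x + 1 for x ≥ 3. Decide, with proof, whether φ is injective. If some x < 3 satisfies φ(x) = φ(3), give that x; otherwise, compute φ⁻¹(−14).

5

Both pieces are strictly decreasing (slopes −7 and −3), so each is injective on its own interval.
The left piece maps (−∞, 3) onto (−8, ∞); the right piece maps [3, ∞) onto (−∞, −8].
These images are disjoint, so no value is attained by both pieces. Therefore φ is injective.
Because the two images are disjoint, no x < 3 has φ(x) = φ(3), so we compute φ⁻¹(−14): −14 lies in (−∞, −8], so solve −3x + 1 = −14: x = (−14 − 1)/(−3) = 5.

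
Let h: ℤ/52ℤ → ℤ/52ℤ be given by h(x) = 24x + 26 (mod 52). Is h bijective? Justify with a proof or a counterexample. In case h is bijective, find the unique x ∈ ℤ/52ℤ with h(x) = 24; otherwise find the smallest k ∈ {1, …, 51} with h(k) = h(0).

13

We have gcd(24, 52) = 4 > 1. Taking u = 0 and v = 13: h(0) = 26 and h(13) = 24·13 + 26 = 338 ≡ 26 (mod 52).
So h(0) = h(13) while 0 ≠ 13, hence h is not injective, hence not bijective.
Since h is not bijective, we find the least positive k with h(k) = h(0): this means 24k ≡ 0 (mod 52), i.e. 52 ∣ 24k. Since gcd(24, 52) = 4, dividing through by 4 this holds exactly when 13 ∣ 6k, and as gcd(6, 13) = 1, exactly when 13 ∣ k.
The smallest positive such k is 13.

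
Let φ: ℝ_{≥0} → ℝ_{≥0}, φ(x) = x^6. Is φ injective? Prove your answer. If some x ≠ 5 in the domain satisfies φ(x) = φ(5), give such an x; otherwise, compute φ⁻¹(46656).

6

On ℝ_{≥0}, x ↦ x^6 is strictly increasing, so φ(a) = φ(b) forces a = b. Therefore φ is injective.
Since x ↦ x^6 is strictly increasing on ℝ_{≥0}, it is injective there, so no x ≠ 5 in the domain has φ(x) = φ(5). We therefore compute φ⁻¹(46656) = 46656^{1/6} = 6 (indeed 6^6 = 46656).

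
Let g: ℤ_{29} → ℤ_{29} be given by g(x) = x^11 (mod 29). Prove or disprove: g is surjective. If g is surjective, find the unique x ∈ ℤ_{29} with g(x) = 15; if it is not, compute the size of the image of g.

Since 29 is prime, the nonzero elements of ℤ_{29} form a cyclic group of order 28.
As gcd(11, 28) = 1, raising to the 11th power is a bijection on this group: if u^11 ≡ v^11 then (uv^{−1})^11 = 1, and the only element of order dividing gcd(11, 28) = 1 is 1, so u = v.
With g(0) = 0 this makes g injective on all of ℤ_{29}, hence bijective (finite equal-size domain and codomain). In particular g is surjective.
Since g is surjective, we find the preimage of 15. The inverse of x ↦ x^11 on (ℤ_{29})^× is x ↦ x^23, because 11·23 = 253 = 9·28 + 1 ≡ 1 (mod 28) and x^{28} = 1 for x ≠ 0 (Fermat). So g⁻¹(15) = 15^23 mod 29.
Repeated squaring mod 29: 15^1 ≡ 15, 15^2 ≡ 15² = 225 ≡ 22, 15^4 ≡ 22² = 484 ≡ 20, 15^8 ≡ 20² = 400 ≡ 23, 15^16 ≡ 23² = 529 ≡ 7. Since 23 = 16 + 4 + 2 + 1, 15^23 ≡ 7·20·22·15: 7·20 = 140 ≡ 24, then 24·22 = 528 ≡ 6, then 6·15 = 90 ≡ 3. So 15^23 ≡ 3 (mod 29).
Hence g⁻¹(15) = 3.

3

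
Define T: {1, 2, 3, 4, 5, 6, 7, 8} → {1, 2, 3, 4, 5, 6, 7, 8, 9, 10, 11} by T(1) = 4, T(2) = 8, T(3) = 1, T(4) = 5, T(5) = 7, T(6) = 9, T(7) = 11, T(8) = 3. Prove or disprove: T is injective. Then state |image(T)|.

The values T(1), …, T(8) are 4, 8, 1, 5, 7, 9, 11, 3 — all distinct.
So T(x_1) = T(x_2) only when x_1 = x_2, and T is injective.
The image of T is {1, 3, 4, 5, 7, 8, 9, 11}, which has 8 elements.

8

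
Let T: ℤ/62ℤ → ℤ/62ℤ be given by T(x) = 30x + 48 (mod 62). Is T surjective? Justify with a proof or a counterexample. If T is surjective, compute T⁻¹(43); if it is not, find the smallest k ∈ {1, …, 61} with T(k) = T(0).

31

Since gcd(30, 62) = 2, we have 30x ≡ 0 (mod 2) for all x, so T(x) ≡ 0 (mod 2).
But 1 ≢ 0 (mod 2), so 1 ∈ ℤ/62ℤ has no preimage. Hence T is not surjective.
Since T is not surjective, we find the least positive k with T(k) = T(0): this means 30k ≡ 0 (mod 62), i.e. 62 ∣ 30k. Since gcd(30, 62) = 2, dividing through by 2 this holds exactly when 31 ∣ 15k, and as gcd(15, 31) = 1, exactly when 31 ∣ k.
The smallest positive such k is 31.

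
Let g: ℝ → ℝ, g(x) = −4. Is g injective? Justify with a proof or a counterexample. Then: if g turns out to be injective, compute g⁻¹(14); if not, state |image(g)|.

1

Recall that injectivity means: for all x_1, x_2 in the domain, g(x_1) = g(x_2) implies x_1 = x_2.
g(0) = −4 = g(1) with 0 ≠ 1, so g is not injective.
Since g is not injective, we state |image(g)|: the image of g is {−4}, which has 1 element.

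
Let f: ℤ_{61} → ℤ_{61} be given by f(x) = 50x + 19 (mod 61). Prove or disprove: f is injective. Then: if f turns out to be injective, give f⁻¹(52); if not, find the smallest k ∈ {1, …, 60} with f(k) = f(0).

58

Suppose f(u) = f(v) in ℤ_{61}. Then 50u + 19 ≡ 50v + 19 (mod 61), so 50(u − v) ≡ 0 (mod 61).
Since gcd(50, 61) = 1, 50 is invertible modulo 61, therefore u − v ≡ 0 (mod 61), i.e. u = v.
Thus f is injective.
We now compute 50⁻¹ mod 61 explicitly. Euclid's algorithm: 61 = 1·50 + 11, 50 = 4·11 + 6, 11 = 1·6 + 5, 6 = 1·5 + 1; back-substituting gives 1 = 11·50 − 9·61, so 50⁻¹ ≡ 11 (mod 61).
Since f is injective, we find f⁻¹(52): we need 50x ≡ 52 − 19 ≡ 33 (mod 61). Using 50⁻¹ = 11: x ≡ 11·33 = 363 = 5·61 + 58, so x = 58.
Check: f(58) = 50·58 + 19 = 2919 = 47·61 + 52 ≡ 52 (mod 61).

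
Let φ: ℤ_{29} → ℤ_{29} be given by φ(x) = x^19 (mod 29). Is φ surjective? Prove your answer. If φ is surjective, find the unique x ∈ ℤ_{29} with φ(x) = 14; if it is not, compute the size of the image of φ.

Since 29 is prime, the nonzero elements of ℤ_{29} form a cyclic group of order 28.
As gcd(19, 28) = 1, raising to the 19th power is a bijection on this group: if s^19 ≡ t^19 then (st^{−1})^19 = 1, and the only element of order dividing gcd(19, 28) = 1 is 1, so s = t.
With φ(0) = 0 this makes φ injective on all of ℤ_{29}, hence bijective (finite equal-size domain and codomain). In particular φ is surjective.
Since φ is surjective, we find the preimage of 14. The inverse of x ↦ x^19 on (ℤ_{29})^× is x ↦ x^3, because 19·3 = 57 = 2·28 + 1 ≡ 1 (mod 28) and x^{28} = 1 for x ≠ 0 (Fermat). So φ⁻¹(14) = 14^3 mod 29.
Repeated squaring mod 29: 14^1 ≡ 14, 14^2 ≡ 14² = 196 ≡ 22. Since 3 = 2 + 1, 14^3 ≡ 22·14: 22·14 = 308 ≡ 18. So 14^3 ≡ 18 (mod 29).
Hence φ⁻¹(14) = 18.

18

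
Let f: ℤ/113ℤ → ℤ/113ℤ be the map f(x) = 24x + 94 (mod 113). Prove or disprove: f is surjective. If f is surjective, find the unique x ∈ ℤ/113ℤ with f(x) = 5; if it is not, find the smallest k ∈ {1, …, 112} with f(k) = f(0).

1

Recall: surjectivity means every element of the codomain has a preimage under f.
Since gcd(24, 113) = 1, 24 is invertible modulo 113. Euclid's algorithm: 113 = 4·24 + 17, 24 = 1·17 + 7, 17 = 2·7 + 3, 7 = 2·3 + 1; back-substituting gives 1 = 33·24 − 7·113, so 24⁻¹ ≡ 33 (mod 113).
For any y ∈ ℤ/113ℤ, x = 33(y − 94) mod 113 satisfies f(x) = 24·33(y − 94) + 94 ≡ y (since 24·33 ≡ 1 mod 113). So every y has a preimage.
Thus f is surjective.
Since f is surjective, we find f⁻¹(5): we need 24x ≡ 5 − 94 ≡ 24 (mod 113). Using 24⁻¹ = 33: x ≡ 33·24 = 792 = 7·113 + 1, so x = 1.
Check: f(1) = 24·1 + 94 = 118 = 1·113 + 5 ≡ 5 (mod 113).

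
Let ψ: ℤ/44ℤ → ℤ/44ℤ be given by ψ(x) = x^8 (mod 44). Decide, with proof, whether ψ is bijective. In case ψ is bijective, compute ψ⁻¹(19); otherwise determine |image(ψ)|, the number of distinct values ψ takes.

12

ψ(10): Repeated squaring mod 44: 10^1 ≡ 10, 10^2 ≡ 10² = 100 ≡ 12, 10^4 ≡ 12² = 144 ≡ 12, 10^8 ≡ 12² = 144 ≡ 12. So 10^8 ≡ 12 (mod 44).
ψ(12): Repeated squaring mod 44: 12^1 ≡ 12, 12^2 ≡ 12² = 144 ≡ 12, 12^4 ≡ 12² = 144 ≡ 12, 12^8 ≡ 12² = 144 ≡ 12. So 12^8 ≡ 12 (mod 44).
So ψ(10) = ψ(12) = 12 while 10 ≠ 12, hence ψ is not injective, hence not bijective.
Since ψ is not bijective, we determine |image(ψ)|. Computing x^8 mod 44 for each x (by repeated squaring, reducing mod 44 at every step), the values ψ(0), ψ(1), …, ψ(43) are: 0, 1, 36, 5, 20, 37, 4, 9, 16, 25, 12, 33, 12, 25, 16, 9, 4, 37, 20, 5, 36, 1, 0, 1, 36, 5, 20, 37, 4, 9, 16, 25, 12, 33, 12, 25, 16, 9, 4, 37, 20, 5, 36, 1.
The distinct values are {0, 1, 4, 5, 9, 12, 16, 20, 25, 33, 36, 37}; there are 12 of them.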